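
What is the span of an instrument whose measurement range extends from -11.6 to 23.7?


Span = upper range - lower range.
Span = 23.7 - (-11.6)
Span = 35.3

35.3


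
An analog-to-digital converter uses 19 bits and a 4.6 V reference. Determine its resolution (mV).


The resolution (LSB) of an ADC is Vref / 2^n.
LSB = 4.6 / 2^19
LSB = 4.6 / 524288
LSB = 8.77e-06 V = 0.0087738 mV

0.0087738 mV


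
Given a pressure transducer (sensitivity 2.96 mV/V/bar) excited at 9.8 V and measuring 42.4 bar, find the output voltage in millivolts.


Output = sensitivity * Vex * P.
Vout = 2.96 * 9.8 * 42.4
Vout = 29.008 * 42.4
Vout = 1229.94 mV

1229.94 mV


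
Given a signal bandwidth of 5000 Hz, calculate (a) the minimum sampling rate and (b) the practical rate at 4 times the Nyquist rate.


By Nyquist theorem, fs_min = 2 * fmax.
fs_min = 2 * 5000 = 10000 Hz
Practical rate = 4 * fs_min = 4 * 10000 = 40000 Hz

fs_min = 10000 Hz, fs_practical = 40000 Hz


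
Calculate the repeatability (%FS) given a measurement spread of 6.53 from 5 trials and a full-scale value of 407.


Repeatability = (spread / full scale) * 100%.
R = (6.53 / 407) * 100
R = 1.604 %FS

1.604 %FS


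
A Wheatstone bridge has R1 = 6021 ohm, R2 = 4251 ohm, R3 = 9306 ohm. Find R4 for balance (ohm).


At balance: R1*R4 = R2*R3, so R4 = R2*R3/R1.
R4 = 4251 * 9306 / 6021
R4 = 39559806 / 6021
R4 = 6570.3 ohm

6570.3 ohm


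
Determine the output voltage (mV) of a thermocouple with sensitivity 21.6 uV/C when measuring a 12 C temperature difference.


The thermocouple output V = sensitivity * dT.
V = 21.6 uV/C * 12 C
V = 259.2 uV
V = 0.259 mV

0.259 mV


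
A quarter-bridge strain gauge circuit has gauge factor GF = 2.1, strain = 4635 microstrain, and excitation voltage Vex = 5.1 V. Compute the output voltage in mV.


Quarter bridge output: Vout = (GF * epsilon * Vex) / 4.
Vout = (2.1 * 4635e-6 * 5.1) / 4
Vout = 0.04964085 / 4 V
Vout = 0.01241021 V = 12.4102 mV

12.4102 mV


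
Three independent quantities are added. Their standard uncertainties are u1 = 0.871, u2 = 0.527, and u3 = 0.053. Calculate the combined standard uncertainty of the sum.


For a sum of independent quantities, uc = sqrt(u1^2 + u2^2 + u3^2).
uc = sqrt(0.871^2 + 0.527^2 + 0.053^2)
uc = sqrt(0.758641 + 0.277729 + 0.002809)
uc = 1.0194

1.0194


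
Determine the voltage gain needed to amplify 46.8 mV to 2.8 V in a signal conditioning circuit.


Gain = Vout / Vin (converting to same units).
G = 2.8 V / 46.8 mV
G = 2800.0 mV / 46.8 mV
G = 59.83

59.83


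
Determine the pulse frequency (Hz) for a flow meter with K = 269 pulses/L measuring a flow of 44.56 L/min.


Frequency = K * Q / 60 (converting L/min to L/s).
f = 269 * 44.56 / 60
f = 11986.64 / 60
f = 199.78 Hz

199.78 Hz


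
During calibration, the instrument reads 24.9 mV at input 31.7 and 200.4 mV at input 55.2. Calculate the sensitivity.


Sensitivity = (y2 - y1) / (x2 - x1).
S = (200.4 - 24.9) / (55.2 - 31.7)
S = 175.5 / 23.5
S = 7.4681 mV/unit

7.4681 mV/unit


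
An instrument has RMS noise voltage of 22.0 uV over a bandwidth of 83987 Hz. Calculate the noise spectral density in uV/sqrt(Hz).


Noise spectral density = Vrms / sqrt(BW).
NSD = 22.0 / sqrt(83987)
NSD = 22.0 / 289.8051
NSD = 0.0759 uV/sqrt(Hz)

0.0759 uV/sqrt(Hz)


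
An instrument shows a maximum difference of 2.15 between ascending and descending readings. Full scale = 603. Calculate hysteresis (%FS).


Hysteresis = (max difference / full scale) * 100%.
H = (2.15 / 603) * 100
H = 0.357 %FS

0.357 %FS


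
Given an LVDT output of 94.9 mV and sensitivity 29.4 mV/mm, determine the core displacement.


Displacement = Vout / sensitivity.
d = 94.9 / 29.4
d = 3.228 mm

3.228 mm


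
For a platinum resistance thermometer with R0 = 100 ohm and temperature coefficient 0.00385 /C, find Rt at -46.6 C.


The RTD equation: Rt = R0 * (1 + alpha * T).
Rt = 100 * (1 + 0.00385 * -46.6)
Rt = 100 * (1 + -0.17941)
Rt = 100 * 0.82059
Rt = 82.059 ohm

82.059 ohm


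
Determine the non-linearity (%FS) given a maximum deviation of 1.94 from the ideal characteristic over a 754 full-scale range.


Linearity error = (max deviation / full scale) * 100%.
Linearity = (1.94 / 754) * 100
Linearity = 0.257 %FS

0.257 %FS


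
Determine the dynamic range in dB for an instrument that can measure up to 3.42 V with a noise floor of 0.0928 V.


Dynamic range = 20 * log10(Vmax / Vnoise).
DR = 20 * log10(3.42 / 0.0928)
DR = 20 * log10(36.85)
DR = 31.33 dB

31.33 dB


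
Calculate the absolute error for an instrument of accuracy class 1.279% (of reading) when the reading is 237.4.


Absolute error = (accuracy% / 100) * reading.
Error = (1.279 / 100) * 237.4
Error = 0.01279 * 237.4
Error = 3.0363

3.0363


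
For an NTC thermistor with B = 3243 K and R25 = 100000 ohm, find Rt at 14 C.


NTC thermistor equation: Rt = R25 * exp(B * (1/T - 1/T25)).
T in Kelvin: 287.15 K, T25 = 298.15 K
1/T - 1/T25 = 1/287.15 - 1/298.15 = 0.00012848
B * (1/T - 1/T25) = 3243 * 0.00012848 = 0.4167
Rt = 100000 * exp(0.4167) = 151690.7 ohm

151690.7 ohm


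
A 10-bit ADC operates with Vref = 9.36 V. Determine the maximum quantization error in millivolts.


The maximum quantization error is +/- LSB/2.
LSB = Vref / 2^n = 9.36 / 1024 = 0.00914062 V
Max error = LSB / 2 = 0.00914062 / 2 = 0.00457031 V
Max error = 4.5703 mV

4.5703 mV


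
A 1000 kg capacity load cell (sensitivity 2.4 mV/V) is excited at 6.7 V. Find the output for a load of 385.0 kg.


Vout = rated_output * Vex * (load / capacity).
Vout = 2.4 * 6.7 * (385.0 / 1000)
Vout = 2.4 * 6.7 * 0.385
Vout = 6.191 mV

6.191 mV


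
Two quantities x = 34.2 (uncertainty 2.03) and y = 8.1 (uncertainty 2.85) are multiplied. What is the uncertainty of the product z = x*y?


For a product z = x*y, the relative uncertainty is:
uz/z = sqrt((ux/x)^2 + (uy/y)^2)
Relative uncertainties: ux/x = 2.03/34.2 = 0.059357
uy/y = 2.85/8.1 = 0.351852
z = 34.2 * 8.1 = 277.0
uz = 277.0 * sqrt(0.059357^2 + 0.351852^2) = 98.847

98.847


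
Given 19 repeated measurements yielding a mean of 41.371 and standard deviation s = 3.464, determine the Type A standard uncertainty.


The standard uncertainty for Type A evaluation is u = s / sqrt(n).
u = 3.464 / sqrt(19)
u = 3.464 / 4.3589
u = 0.7947

0.7947


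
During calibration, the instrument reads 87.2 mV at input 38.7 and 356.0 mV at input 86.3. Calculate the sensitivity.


Sensitivity = (y2 - y1) / (x2 - x1).
S = (356.0 - 87.2) / (86.3 - 38.7)
S = 268.8 / 47.6
S = 5.6471 mV/unit

5.6471 mV/unit


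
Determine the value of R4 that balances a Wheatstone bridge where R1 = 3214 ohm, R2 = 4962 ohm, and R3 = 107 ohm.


At balance: R1*R4 = R2*R3, so R4 = R2*R3/R1.
R4 = 4962 * 107 / 3214
R4 = 530934 / 3214
R4 = 165.19 ohm

165.19 ohm


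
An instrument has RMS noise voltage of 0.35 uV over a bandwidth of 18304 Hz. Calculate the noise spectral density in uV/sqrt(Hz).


Noise spectral density = Vrms / sqrt(BW).
NSD = 0.35 / sqrt(18304)
NSD = 0.35 / 135.2923
NSD = 0.0026 uV/sqrt(Hz)

0.0026 uV/sqrt(Hz)


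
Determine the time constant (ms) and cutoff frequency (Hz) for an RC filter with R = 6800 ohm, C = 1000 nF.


Time constant: tau = R * C.
tau = 6800 * 1.00e-06 = 0.0068 s
tau = 6.8 ms
Cutoff frequency: fc = 1 / (2*pi*R*C).
fc = 1 / (2*pi*0.0068) = 23.41 Hz

tau = 6.8 ms, fc = 23.41 Hz


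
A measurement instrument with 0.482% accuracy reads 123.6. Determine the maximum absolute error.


Absolute error = (accuracy% / 100) * reading.
Error = (0.482 / 100) * 123.6
Error = 0.00482 * 123.6
Error = 0.5958

0.5958


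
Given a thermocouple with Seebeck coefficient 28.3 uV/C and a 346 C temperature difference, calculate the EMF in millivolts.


The thermocouple output V = sensitivity * dT.
V = 28.3 uV/C * 346 C
V = 9791.8 uV
V = 9.792 mV

9.792 mV


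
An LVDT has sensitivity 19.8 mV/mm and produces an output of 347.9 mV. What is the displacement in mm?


Displacement = Vout / sensitivity.
d = 347.9 / 19.8
d = 17.571 mm

17.571 mm


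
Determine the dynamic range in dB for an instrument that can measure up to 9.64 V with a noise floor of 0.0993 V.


Dynamic range = 20 * log10(Vmax / Vnoise).
DR = 20 * log10(9.64 / 0.0993)
DR = 20 * log10(97.08)
DR = 39.74 dB

39.74 dB


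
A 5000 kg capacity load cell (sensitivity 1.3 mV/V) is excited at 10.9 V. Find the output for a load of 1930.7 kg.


Vout = rated_output * Vex * (load / capacity).
Vout = 1.3 * 10.9 * (1930.7 / 5000)
Vout = 1.3 * 10.9 * 0.38614
Vout = 5.472 mV

5.472 mV


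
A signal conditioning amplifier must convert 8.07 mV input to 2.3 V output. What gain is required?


Gain = Vout / Vin (converting to same units).
G = 2.3 V / 8.07 mV
G = 2300.0 mV / 8.07 mV
G = 285.01

285.01


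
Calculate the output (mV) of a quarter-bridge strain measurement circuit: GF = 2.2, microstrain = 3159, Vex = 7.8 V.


Quarter bridge output: Vout = (GF * epsilon * Vex) / 4.
Vout = (2.2 * 3159e-6 * 7.8) / 4
Vout = 0.05420844 / 4 V
Vout = 0.01355211 V = 13.5521 mV

13.5521 mV


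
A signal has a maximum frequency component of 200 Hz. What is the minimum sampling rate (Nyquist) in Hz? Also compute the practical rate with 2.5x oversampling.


By Nyquist theorem, fs_min = 2 * fmax.
fs_min = 2 * 200 = 400 Hz
Practical rate = 2.5 * fs_min = 2.5 * 400 = 1000 Hz

fs_min = 400 Hz, fs_practical = 1000 Hz


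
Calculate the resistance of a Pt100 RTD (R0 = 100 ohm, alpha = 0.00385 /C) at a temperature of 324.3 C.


The RTD equation: Rt = R0 * (1 + alpha * T).
Rt = 100 * (1 + 0.00385 * 324.3)
Rt = 100 * (1 + 1.248555)
Rt = 100 * 2.248555
Rt = 224.856 ohm

224.856 ohm


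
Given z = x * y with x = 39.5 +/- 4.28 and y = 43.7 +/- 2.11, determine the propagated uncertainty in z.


For a product z = x*y, the relative uncertainty is:
uz/z = sqrt((ux/x)^2 + (uy/y)^2)
Relative uncertainties: ux/x = 4.28/39.5 = 0.108354
uy/y = 2.11/43.7 = 0.048284
z = 39.5 * 43.7 = 1726.2
uz = 1726.2 * sqrt(0.108354^2 + 0.048284^2) = 204.765

204.765


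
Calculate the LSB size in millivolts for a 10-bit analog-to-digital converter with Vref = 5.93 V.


The resolution (LSB) of an ADC is Vref / 2^n.
LSB = 5.93 / 2^10
LSB = 5.93 / 1024
LSB = 0.00579102 V = 5.79101562 mV

5.79101562 mV


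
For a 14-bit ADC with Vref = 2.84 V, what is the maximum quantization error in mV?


The maximum quantization error is +/- LSB/2.
LSB = Vref / 2^n = 2.84 / 16384 = 0.00017334 V
Max error = LSB / 2 = 0.00017334 / 2 = 8.667e-05 V
Max error = 0.0867 mV

0.0867 mV


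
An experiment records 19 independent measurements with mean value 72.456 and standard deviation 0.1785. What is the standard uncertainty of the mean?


The standard uncertainty for Type A evaluation is u = s / sqrt(n).
u = 0.1785 / sqrt(19)
u = 0.1785 / 4.3589
u = 0.041

0.041


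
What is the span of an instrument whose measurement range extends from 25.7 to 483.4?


Span = upper range - lower range.
Span = 483.4 - (25.7)
Span = 457.7

457.7


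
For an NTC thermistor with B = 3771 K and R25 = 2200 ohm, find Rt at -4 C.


NTC thermistor equation: Rt = R25 * exp(B * (1/T - 1/T25)).
T in Kelvin: 269.15 K, T25 = 298.15 K
1/T - 1/T25 = 1/269.15 - 1/298.15 = 0.00036138
B * (1/T - 1/T25) = 3771 * 0.00036138 = 1.3628
Rt = 2200 * exp(1.3628) = 8595.5 ohm

8595.5 ohm


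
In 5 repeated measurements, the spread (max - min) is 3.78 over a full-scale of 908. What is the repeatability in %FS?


Repeatability = (spread / full scale) * 100%.
R = (3.78 / 908) * 100
R = 0.416 %FS

0.416 %FS


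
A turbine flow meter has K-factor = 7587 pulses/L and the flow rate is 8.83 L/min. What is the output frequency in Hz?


Frequency = K * Q / 60 (converting L/min to L/s).
f = 7587 * 8.83 / 60
f = 66993.21 / 60
f = 1116.55 Hz

1116.55 Hz


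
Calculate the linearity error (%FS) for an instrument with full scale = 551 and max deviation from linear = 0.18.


Linearity error = (max deviation / full scale) * 100%.
Linearity = (0.18 / 551) * 100
Linearity = 0.033 %FS

0.033 %FS


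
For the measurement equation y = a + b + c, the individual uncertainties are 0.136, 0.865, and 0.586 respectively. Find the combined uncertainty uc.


For a sum of independent quantities, uc = sqrt(u1^2 + u2^2 + u3^2).
uc = sqrt(0.136^2 + 0.865^2 + 0.586^2)
uc = sqrt(0.018496 + 0.748225 + 0.343396)
uc = 1.0536

1.0536


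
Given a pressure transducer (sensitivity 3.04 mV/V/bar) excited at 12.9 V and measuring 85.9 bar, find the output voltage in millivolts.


Output = sensitivity * Vex * P.
Vout = 3.04 * 12.9 * 85.9
Vout = 39.216 * 85.9
Vout = 3368.65 mV

3368.65 mV


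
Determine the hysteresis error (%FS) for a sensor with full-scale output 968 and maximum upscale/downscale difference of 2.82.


Hysteresis = (max difference / full scale) * 100%.
H = (2.82 / 968) * 100
H = 0.291 %FS

0.291 %FS


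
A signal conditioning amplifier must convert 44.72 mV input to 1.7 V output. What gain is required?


Gain = Vout / Vin (converting to same units).
G = 1.7 V / 44.72 mV
G = 1700.0 mV / 44.72 mV
G = 38.01

38.01


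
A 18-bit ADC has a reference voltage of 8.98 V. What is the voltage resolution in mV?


The resolution (LSB) of an ADC is Vref / 2^n.
LSB = 8.98 / 2^18
LSB = 8.98 / 262144
LSB = 3.426e-05 V = 0.03425598 mV

0.03425598 mV


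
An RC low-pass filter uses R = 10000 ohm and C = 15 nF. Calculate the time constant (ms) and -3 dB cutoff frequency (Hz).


Time constant: tau = R * C.
tau = 10000 * 1.50e-08 = 0.00015 s
tau = 0.15 ms
Cutoff frequency: fc = 1 / (2*pi*R*C).
fc = 1 / (2*pi*0.00015) = 1061.03 Hz

tau = 0.15 ms, fc = 1061.03 Hz


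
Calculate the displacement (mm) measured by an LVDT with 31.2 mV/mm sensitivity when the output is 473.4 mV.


Displacement = Vout / sensitivity.
d = 473.4 / 31.2
d = 15.173 mm

15.173 mm


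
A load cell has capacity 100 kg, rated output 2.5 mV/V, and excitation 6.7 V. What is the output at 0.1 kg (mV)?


Vout = rated_output * Vex * (load / capacity).
Vout = 2.5 * 6.7 * (0.1 / 100)
Vout = 2.5 * 6.7 * 0.001
Vout = 0.017 mV

0.017 mV


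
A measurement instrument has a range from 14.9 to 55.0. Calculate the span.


Span = upper range - lower range.
Span = 55.0 - (14.9)
Span = 40.1

40.1


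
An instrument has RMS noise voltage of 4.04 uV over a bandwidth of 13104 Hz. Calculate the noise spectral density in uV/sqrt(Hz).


Noise spectral density = Vrms / sqrt(BW).
NSD = 4.04 / sqrt(13104)
NSD = 4.04 / 114.4727
NSD = 0.0353 uV/sqrt(Hz)

0.0353 uV/sqrt(Hz)


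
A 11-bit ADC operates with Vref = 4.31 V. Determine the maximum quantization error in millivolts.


The maximum quantization error is +/- LSB/2.
LSB = Vref / 2^n = 4.31 / 2048 = 0.00210449 V
Max error = LSB / 2 = 0.00210449 / 2 = 0.00105225 V
Max error = 1.0522 mV

1.0522 mV


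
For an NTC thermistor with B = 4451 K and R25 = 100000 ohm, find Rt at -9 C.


NTC thermistor equation: Rt = R25 * exp(B * (1/T - 1/T25)).
T in Kelvin: 264.15 K, T25 = 298.15 K
1/T - 1/T25 = 1/264.15 - 1/298.15 = 0.00043171
B * (1/T - 1/T25) = 4451 * 0.00043171 = 1.9215
Rt = 100000 * exp(1.9215) = 683152.1 ohm

683152.1 ohm


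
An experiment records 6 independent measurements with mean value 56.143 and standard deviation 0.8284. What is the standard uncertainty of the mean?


The standard uncertainty for Type A evaluation is u = s / sqrt(n).
u = 0.8284 / sqrt(6)
u = 0.8284 / 2.4495
u = 0.3382

0.3382


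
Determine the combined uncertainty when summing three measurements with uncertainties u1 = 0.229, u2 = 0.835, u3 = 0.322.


For a sum of independent quantities, uc = sqrt(u1^2 + u2^2 + u3^2).
uc = sqrt(0.229^2 + 0.835^2 + 0.322^2)
uc = sqrt(0.052441 + 0.697225 + 0.103684)
uc = 0.9238

0.9238


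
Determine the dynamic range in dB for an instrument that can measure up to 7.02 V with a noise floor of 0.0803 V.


Dynamic range = 20 * log10(Vmax / Vnoise).
DR = 20 * log10(7.02 / 0.0803)
DR = 20 * log10(87.42)
DR = 38.83 dB

38.83 dB


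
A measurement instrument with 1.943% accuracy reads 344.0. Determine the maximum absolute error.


Absolute error = (accuracy% / 100) * reading.
Error = (1.943 / 100) * 344.0
Error = 0.01943 * 344.0
Error = 6.6839

6.6839


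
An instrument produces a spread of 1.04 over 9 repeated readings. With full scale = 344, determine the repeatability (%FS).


Repeatability = (spread / full scale) * 100%.
R = (1.04 / 344) * 100
R = 0.302 %FS

0.302 %FS


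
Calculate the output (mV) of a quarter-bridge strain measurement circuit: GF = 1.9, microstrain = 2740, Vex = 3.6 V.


Quarter bridge output: Vout = (GF * epsilon * Vex) / 4.
Vout = (1.9 * 2740e-6 * 3.6) / 4
Vout = 0.0187416 / 4 V
Vout = 0.0046854 V = 4.6854 mV

4.6854 mV


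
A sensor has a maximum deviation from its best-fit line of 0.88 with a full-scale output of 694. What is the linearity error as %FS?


Linearity error = (max deviation / full scale) * 100%.
Linearity = (0.88 / 694) * 100
Linearity = 0.127 %FS

0.127 %FS


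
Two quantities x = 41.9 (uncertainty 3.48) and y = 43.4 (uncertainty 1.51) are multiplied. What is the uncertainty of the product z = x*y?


For a product z = x*y, the relative uncertainty is:
uz/z = sqrt((ux/x)^2 + (uy/y)^2)
Relative uncertainties: ux/x = 3.48/41.9 = 0.083055
uy/y = 1.51/43.4 = 0.034793
z = 41.9 * 43.4 = 1818.5
uz = 1818.5 * sqrt(0.083055^2 + 0.034793^2) = 163.749

163.749


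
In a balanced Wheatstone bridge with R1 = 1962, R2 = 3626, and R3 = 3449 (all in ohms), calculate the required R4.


At balance: R1*R4 = R2*R3, so R4 = R2*R3/R1.
R4 = 3626 * 3449 / 1962
R4 = 12506074 / 1962
R4 = 6374.15 ohm

6374.15 ohm


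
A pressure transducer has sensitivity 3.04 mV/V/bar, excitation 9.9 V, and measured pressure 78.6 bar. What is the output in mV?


Output = sensitivity * Vex * P.
Vout = 3.04 * 9.9 * 78.6
Vout = 30.096 * 78.6
Vout = 2365.55 mV

2365.55 mV


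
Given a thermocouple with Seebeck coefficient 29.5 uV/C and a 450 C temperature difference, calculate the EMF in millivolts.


The thermocouple output V = sensitivity * dT.
V = 29.5 uV/C * 450 C
V = 13275.0 uV
V = 13.275 mV

13.275 mV


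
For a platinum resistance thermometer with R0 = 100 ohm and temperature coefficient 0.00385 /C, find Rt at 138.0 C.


The RTD equation: Rt = R0 * (1 + alpha * T).
Rt = 100 * (1 + 0.00385 * 138.0)
Rt = 100 * (1 + 0.5313)
Rt = 100 * 1.5313
Rt = 153.13 ohm

153.13 ohm


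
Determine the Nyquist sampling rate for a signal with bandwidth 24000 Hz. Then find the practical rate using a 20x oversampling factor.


By Nyquist theorem, fs_min = 2 * fmax.
fs_min = 2 * 24000 = 48000 Hz
Practical rate = 20 * fs_min = 20 * 48000 = 960000 Hz

fs_min = 48000 Hz, fs_practical = 960000 Hz


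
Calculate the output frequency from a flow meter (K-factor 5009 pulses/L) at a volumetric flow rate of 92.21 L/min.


Frequency = K * Q / 60 (converting L/min to L/s).
f = 5009 * 92.21 / 60
f = 461879.89 / 60
f = 7698.0 Hz

7698.0 Hz


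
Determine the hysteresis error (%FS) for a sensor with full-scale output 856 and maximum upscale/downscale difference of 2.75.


Hysteresis = (max difference / full scale) * 100%.
H = (2.75 / 856) * 100
H = 0.321 %FS

0.321 %FS


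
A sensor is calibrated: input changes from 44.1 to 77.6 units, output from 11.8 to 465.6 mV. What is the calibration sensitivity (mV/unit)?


Sensitivity = (y2 - y1) / (x2 - x1).
S = (465.6 - 11.8) / (77.6 - 44.1)
S = 453.8 / 33.5
S = 13.5463 mV/unit

13.5463 mV/unit


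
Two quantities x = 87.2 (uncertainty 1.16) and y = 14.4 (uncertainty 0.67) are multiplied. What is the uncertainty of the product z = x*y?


For a product z = x*y, the relative uncertainty is:
uz/z = sqrt((ux/x)^2 + (uy/y)^2)
Relative uncertainties: ux/x = 1.16/87.2 = 0.013303
uy/y = 0.67/14.4 = 0.046528
z = 87.2 * 14.4 = 1255.7
uz = 1255.7 * sqrt(0.013303^2 + 0.046528^2) = 60.765

60.765


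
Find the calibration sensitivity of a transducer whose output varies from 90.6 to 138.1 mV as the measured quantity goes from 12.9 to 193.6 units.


Sensitivity = (y2 - y1) / (x2 - x1).
S = (138.1 - 90.6) / (193.6 - 12.9)
S = 47.5 / 180.7
S = 0.2629 mV/unit

0.2629 mV/unit


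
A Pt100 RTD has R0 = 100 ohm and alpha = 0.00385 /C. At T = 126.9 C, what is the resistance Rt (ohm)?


The RTD equation: Rt = R0 * (1 + alpha * T).
Rt = 100 * (1 + 0.00385 * 126.9)
Rt = 100 * (1 + 0.488565)
Rt = 100 * 1.488565
Rt = 148.856 ohm

148.856 ohm


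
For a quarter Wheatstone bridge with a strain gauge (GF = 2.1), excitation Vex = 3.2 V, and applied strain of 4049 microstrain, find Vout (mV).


Quarter bridge output: Vout = (GF * epsilon * Vex) / 4.
Vout = (2.1 * 4049e-6 * 3.2) / 4
Vout = 0.02720928 / 4 V
Vout = 0.00680232 V = 6.8023 mV

6.8023 mV


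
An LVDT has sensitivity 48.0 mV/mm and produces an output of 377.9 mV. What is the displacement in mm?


Displacement = Vout / sensitivity.
d = 377.9 / 48.0
d = 7.873 mm

7.873 mm


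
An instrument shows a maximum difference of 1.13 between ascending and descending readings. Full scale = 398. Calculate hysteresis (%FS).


Hysteresis = (max difference / full scale) * 100%.
H = (1.13 / 398) * 100
H = 0.284 %FS

0.284 %FS


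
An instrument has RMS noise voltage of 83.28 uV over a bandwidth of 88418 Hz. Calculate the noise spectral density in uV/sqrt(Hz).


Noise spectral density = Vrms / sqrt(BW).
NSD = 83.28 / sqrt(88418)
NSD = 83.28 / 297.3516
NSD = 0.2801 uV/sqrt(Hz)

0.2801 uV/sqrt(Hz)


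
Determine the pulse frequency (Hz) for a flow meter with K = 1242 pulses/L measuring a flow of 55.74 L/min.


Frequency = K * Q / 60 (converting L/min to L/s).
f = 1242 * 55.74 / 60
f = 69229.08 / 60
f = 1153.82 Hz

1153.82 Hz


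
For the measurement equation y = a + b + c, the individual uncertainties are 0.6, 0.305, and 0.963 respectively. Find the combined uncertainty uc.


For a sum of independent quantities, uc = sqrt(u1^2 + u2^2 + u3^2).
uc = sqrt(0.6^2 + 0.305^2 + 0.963^2)
uc = sqrt(0.36 + 0.093025 + 0.927369)
uc = 1.1749

1.1749


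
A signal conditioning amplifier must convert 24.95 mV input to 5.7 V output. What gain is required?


Gain = Vout / Vin (converting to same units).
G = 5.7 V / 24.95 mV
G = 5700.0 mV / 24.95 mV
G = 228.46

228.46


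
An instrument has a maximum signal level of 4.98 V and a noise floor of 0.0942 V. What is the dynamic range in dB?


Dynamic range = 20 * log10(Vmax / Vnoise).
DR = 20 * log10(4.98 / 0.0942)
DR = 20 * log10(52.87)
DR = 34.46 dB

34.46 dB


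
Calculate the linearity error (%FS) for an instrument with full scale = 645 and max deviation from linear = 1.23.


Linearity error = (max deviation / full scale) * 100%.
Linearity = (1.23 / 645) * 100
Linearity = 0.191 %FS

0.191 %FS


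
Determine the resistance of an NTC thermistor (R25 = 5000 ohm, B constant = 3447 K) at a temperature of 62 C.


NTC thermistor equation: Rt = R25 * exp(B * (1/T - 1/T25)).
T in Kelvin: 335.15 K, T25 = 298.15 K
1/T - 1/T25 = 1/335.15 - 1/298.15 = -0.00037028
B * (1/T - 1/T25) = 3447 * -0.00037028 = -1.2763
Rt = 5000 * exp(-1.2763) = 1395.3 ohm

1395.3 ohm


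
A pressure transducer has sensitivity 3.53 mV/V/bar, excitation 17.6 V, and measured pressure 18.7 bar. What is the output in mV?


Output = sensitivity * Vex * P.
Vout = 3.53 * 17.6 * 18.7
Vout = 62.128 * 18.7
Vout = 1161.79 mV

1161.79 mV


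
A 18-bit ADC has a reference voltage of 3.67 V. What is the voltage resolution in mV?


The resolution (LSB) of an ADC is Vref / 2^n.
LSB = 3.67 / 2^18
LSB = 3.67 / 262144
LSB = 1.4e-05 V = 0.01399994 mV

0.01399994 mV


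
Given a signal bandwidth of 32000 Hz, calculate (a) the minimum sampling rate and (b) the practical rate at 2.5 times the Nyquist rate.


By Nyquist theorem, fs_min = 2 * fmax.
fs_min = 2 * 32000 = 64000 Hz
Practical rate = 2.5 * fs_min = 2.5 * 64000 = 160000 Hz

fs_min = 64000 Hz, fs_practical = 160000 Hz


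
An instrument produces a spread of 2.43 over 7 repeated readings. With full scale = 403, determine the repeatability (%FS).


Repeatability = (spread / full scale) * 100%.
R = (2.43 / 403) * 100
R = 0.603 %FS

0.603 %FS


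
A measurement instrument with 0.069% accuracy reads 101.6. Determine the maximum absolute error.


Absolute error = (accuracy% / 100) * reading.
Error = (0.069 / 100) * 101.6
Error = 0.00069 * 101.6
Error = 0.0701

0.0701


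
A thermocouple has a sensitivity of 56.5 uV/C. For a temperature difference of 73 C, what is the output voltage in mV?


The thermocouple output V = sensitivity * dT.
V = 56.5 uV/C * 73 C
V = 4124.5 uV
V = 4.125 mV

4.125 mV


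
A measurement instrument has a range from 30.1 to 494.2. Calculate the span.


Span = upper range - lower range.
Span = 494.2 - (30.1)
Span = 464.1

464.1


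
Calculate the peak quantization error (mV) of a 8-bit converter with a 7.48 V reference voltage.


The maximum quantization error is +/- LSB/2.
LSB = Vref / 2^n = 7.48 / 256 = 0.02921875 V
Max error = LSB / 2 = 0.02921875 / 2 = 0.01460938 V
Max error = 14.6094 mV

14.6094 mV


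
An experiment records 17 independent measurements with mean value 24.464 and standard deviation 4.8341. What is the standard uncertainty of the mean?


The standard uncertainty for Type A evaluation is u = s / sqrt(n).
u = 4.8341 / sqrt(17)
u = 4.8341 / 4.1231
u = 1.1724

1.1724


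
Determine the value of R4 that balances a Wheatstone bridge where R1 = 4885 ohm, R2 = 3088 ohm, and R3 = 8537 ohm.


At balance: R1*R4 = R2*R3, so R4 = R2*R3/R1.
R4 = 3088 * 8537 / 4885
R4 = 26362256 / 4885
R4 = 5396.57 ohm

5396.57 ohm


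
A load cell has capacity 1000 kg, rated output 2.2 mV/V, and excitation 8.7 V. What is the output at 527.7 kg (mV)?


Vout = rated_output * Vex * (load / capacity).
Vout = 2.2 * 8.7 * (527.7 / 1000)
Vout = 2.2 * 8.7 * 0.5277
Vout = 10.1 mV

10.1 mV


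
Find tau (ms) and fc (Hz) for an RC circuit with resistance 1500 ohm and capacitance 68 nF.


Time constant: tau = R * C.
tau = 1500 * 6.80e-08 = 0.000102 s
tau = 0.102 ms
Cutoff frequency: fc = 1 / (2*pi*R*C).
fc = 1 / (2*pi*0.000102) = 1560.34 Hz

tau = 0.102 ms, fc = 1560.34 Hz


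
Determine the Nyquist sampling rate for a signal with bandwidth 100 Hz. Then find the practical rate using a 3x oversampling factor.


By Nyquist theorem, fs_min = 2 * fmax.
fs_min = 2 * 100 = 200 Hz
Practical rate = 3 * fs_min = 3 * 200 = 600 Hz

fs_min = 200 Hz, fs_practical = 600 Hz


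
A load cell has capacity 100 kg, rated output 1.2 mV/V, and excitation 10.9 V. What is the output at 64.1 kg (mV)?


Vout = rated_output * Vex * (load / capacity).
Vout = 1.2 * 10.9 * (64.1 / 100)
Vout = 1.2 * 10.9 * 0.641
Vout = 8.384 mV

8.384 mV


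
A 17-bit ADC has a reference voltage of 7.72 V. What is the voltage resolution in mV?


The resolution (LSB) of an ADC is Vref / 2^n.
LSB = 7.72 / 2^17
LSB = 7.72 / 131072
LSB = 5.89e-05 V = 0.05889893 mV

0.05889893 mV


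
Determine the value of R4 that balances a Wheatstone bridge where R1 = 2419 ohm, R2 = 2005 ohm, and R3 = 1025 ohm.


At balance: R1*R4 = R2*R3, so R4 = R2*R3/R1.
R4 = 2005 * 1025 / 2419
R4 = 2055125 / 2419
R4 = 849.58 ohm

849.58 ohm


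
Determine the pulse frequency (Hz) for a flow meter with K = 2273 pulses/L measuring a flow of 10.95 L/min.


Frequency = K * Q / 60 (converting L/min to L/s).
f = 2273 * 10.95 / 60
f = 24889.35 / 60
f = 414.82 Hz

414.82 Hz


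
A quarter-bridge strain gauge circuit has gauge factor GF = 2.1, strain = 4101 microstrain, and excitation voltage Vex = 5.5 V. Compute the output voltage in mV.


Quarter bridge output: Vout = (GF * epsilon * Vex) / 4.
Vout = (2.1 * 4101e-6 * 5.5) / 4
Vout = 0.04736655 / 4 V
Vout = 0.01184164 V = 11.8416 mV

11.8416 mV


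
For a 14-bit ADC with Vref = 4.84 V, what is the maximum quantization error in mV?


The maximum quantization error is +/- LSB/2.
LSB = Vref / 2^n = 4.84 / 16384 = 0.00029541 V
Max error = LSB / 2 = 0.00029541 / 2 = 0.00014771 V
Max error = 0.1477 mV

0.1477 mV


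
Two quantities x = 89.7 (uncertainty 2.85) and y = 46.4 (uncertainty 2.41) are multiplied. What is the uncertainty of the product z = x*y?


For a product z = x*y, the relative uncertainty is:
uz/z = sqrt((ux/x)^2 + (uy/y)^2)
Relative uncertainties: ux/x = 2.85/89.7 = 0.031773
uy/y = 2.41/46.4 = 0.05194
z = 89.7 * 46.4 = 4162.1
uz = 4162.1 * sqrt(0.031773^2 + 0.05194^2) = 253.416

253.416


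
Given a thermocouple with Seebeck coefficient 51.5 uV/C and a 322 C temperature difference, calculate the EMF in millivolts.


The thermocouple output V = sensitivity * dT.
V = 51.5 uV/C * 322 C
V = 16583.0 uV
V = 16.583 mV

16.583 mV


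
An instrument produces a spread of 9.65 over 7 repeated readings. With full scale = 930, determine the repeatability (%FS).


Repeatability = (spread / full scale) * 100%.
R = (9.65 / 930) * 100
R = 1.038 %FS

1.038 %FS


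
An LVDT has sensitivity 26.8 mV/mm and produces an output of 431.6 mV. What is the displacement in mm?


Displacement = Vout / sensitivity.
d = 431.6 / 26.8
d = 16.104 mm

16.104 mm


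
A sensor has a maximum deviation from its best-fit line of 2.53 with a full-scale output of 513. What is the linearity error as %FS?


Linearity error = (max deviation / full scale) * 100%.
Linearity = (2.53 / 513) * 100
Linearity = 0.493 %FS

0.493 %FS


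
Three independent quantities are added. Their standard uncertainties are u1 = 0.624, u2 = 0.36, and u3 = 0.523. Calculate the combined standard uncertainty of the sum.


For a sum of independent quantities, uc = sqrt(u1^2 + u2^2 + u3^2).
uc = sqrt(0.624^2 + 0.36^2 + 0.523^2)
uc = sqrt(0.389376 + 0.1296 + 0.273529)
uc = 0.8902

0.8902


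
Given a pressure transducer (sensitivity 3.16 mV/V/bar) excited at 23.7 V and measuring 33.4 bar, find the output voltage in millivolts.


Output = sensitivity * Vex * P.
Vout = 3.16 * 23.7 * 33.4
Vout = 74.892 * 33.4
Vout = 2501.39 mV

2501.39 mV


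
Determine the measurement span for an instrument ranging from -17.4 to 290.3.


Span = upper range - lower range.
Span = 290.3 - (-17.4)
Span = 307.7

307.7


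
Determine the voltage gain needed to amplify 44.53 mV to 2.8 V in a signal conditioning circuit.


Gain = Vout / Vin (converting to same units).
G = 2.8 V / 44.53 mV
G = 2800.0 mV / 44.53 mV
G = 62.88

62.88


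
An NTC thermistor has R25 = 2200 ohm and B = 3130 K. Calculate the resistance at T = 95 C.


NTC thermistor equation: Rt = R25 * exp(B * (1/T - 1/T25)).
T in Kelvin: 368.15 K, T25 = 298.15 K
1/T - 1/T25 = 1/368.15 - 1/298.15 = -0.00063773
B * (1/T - 1/T25) = 3130 * -0.00063773 = -1.9961
Rt = 2200 * exp(-1.9961) = 298.9 ohm

298.9 ohm


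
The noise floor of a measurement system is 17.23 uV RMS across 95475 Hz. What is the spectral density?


Noise spectral density = Vrms / sqrt(BW).
NSD = 17.23 / sqrt(95475)
NSD = 17.23 / 308.9903
NSD = 0.0558 uV/sqrt(Hz)

0.0558 uV/sqrt(Hz)


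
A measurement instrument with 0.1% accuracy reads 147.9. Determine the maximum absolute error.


Absolute error = (accuracy% / 100) * reading.
Error = (0.1 / 100) * 147.9
Error = 0.001 * 147.9
Error = 0.1479

0.1479


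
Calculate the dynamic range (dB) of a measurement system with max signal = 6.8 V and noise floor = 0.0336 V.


Dynamic range = 20 * log10(Vmax / Vnoise).
DR = 20 * log10(6.8 / 0.0336)
DR = 20 * log10(202.38)
DR = 46.12 dB

46.12 dB


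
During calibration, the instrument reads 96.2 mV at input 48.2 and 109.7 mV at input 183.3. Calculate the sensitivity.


Sensitivity = (y2 - y1) / (x2 - x1).
S = (109.7 - 96.2) / (183.3 - 48.2)
S = 13.5 / 135.1
S = 0.0999 mV/unit

0.0999 mV/unit


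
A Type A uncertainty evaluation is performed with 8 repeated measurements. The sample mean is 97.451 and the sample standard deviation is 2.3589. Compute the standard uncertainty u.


The standard uncertainty for Type A evaluation is u = s / sqrt(n).
u = 2.3589 / sqrt(8)
u = 2.3589 / 2.8284
u = 0.834

0.834


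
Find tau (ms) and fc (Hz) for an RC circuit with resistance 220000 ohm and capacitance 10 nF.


Time constant: tau = R * C.
tau = 220000 * 1.00e-08 = 0.0022 s
tau = 2.2 ms
Cutoff frequency: fc = 1 / (2*pi*R*C).
fc = 1 / (2*pi*0.0022) = 72.34 Hz

tau = 2.2 ms, fc = 72.34 Hz


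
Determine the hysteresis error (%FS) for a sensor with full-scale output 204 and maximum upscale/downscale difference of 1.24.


Hysteresis = (max difference / full scale) * 100%.
H = (1.24 / 204) * 100
H = 0.608 %FS

0.608 %FS


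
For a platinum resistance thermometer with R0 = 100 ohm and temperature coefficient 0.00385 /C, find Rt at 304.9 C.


The RTD equation: Rt = R0 * (1 + alpha * T).
Rt = 100 * (1 + 0.00385 * 304.9)
Rt = 100 * (1 + 1.173865)
Rt = 100 * 2.173865
Rt = 217.387 ohm

217.387 ohm


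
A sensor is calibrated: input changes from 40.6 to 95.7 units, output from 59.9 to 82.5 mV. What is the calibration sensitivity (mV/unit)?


Sensitivity = (y2 - y1) / (x2 - x1).
S = (82.5 - 59.9) / (95.7 - 40.6)
S = 22.6 / 55.1
S = 0.4102 mV/unit

0.4102 mV/unit


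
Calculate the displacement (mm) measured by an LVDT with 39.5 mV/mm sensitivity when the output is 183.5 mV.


Displacement = Vout / sensitivity.
d = 183.5 / 39.5
d = 4.646 mm

4.646 mm


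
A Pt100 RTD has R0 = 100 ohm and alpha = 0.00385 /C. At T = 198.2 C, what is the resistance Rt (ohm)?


The RTD equation: Rt = R0 * (1 + alpha * T).
Rt = 100 * (1 + 0.00385 * 198.2)
Rt = 100 * (1 + 0.76307)
Rt = 100 * 1.76307
Rt = 176.307 ohm

176.307 ohm


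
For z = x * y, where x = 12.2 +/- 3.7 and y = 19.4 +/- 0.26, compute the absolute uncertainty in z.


For a product z = x*y, the relative uncertainty is:
uz/z = sqrt((ux/x)^2 + (uy/y)^2)
Relative uncertainties: ux/x = 3.7/12.2 = 0.303279
uy/y = 0.26/19.4 = 0.013402
z = 12.2 * 19.4 = 236.7
uz = 236.7 * sqrt(0.303279^2 + 0.013402^2) = 71.85

71.85


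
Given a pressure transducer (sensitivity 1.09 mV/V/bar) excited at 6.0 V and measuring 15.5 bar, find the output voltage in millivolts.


Output = sensitivity * Vex * P.
Vout = 1.09 * 6.0 * 15.5
Vout = 6.54 * 15.5
Vout = 101.37 mV

101.37 mV


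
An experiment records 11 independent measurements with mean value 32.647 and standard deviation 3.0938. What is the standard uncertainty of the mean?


The standard uncertainty for Type A evaluation is u = s / sqrt(n).
u = 3.0938 / sqrt(11)
u = 3.0938 / 3.3166
u = 0.9328

0.9328


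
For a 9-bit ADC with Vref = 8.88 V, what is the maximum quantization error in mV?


The maximum quantization error is +/- LSB/2.
LSB = Vref / 2^n = 8.88 / 512 = 0.01734375 V
Max error = LSB / 2 = 0.01734375 / 2 = 0.00867188 V
Max error = 8.6719 mV

8.6719 mV


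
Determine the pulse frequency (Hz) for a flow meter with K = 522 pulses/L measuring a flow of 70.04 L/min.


Frequency = K * Q / 60 (converting L/min to L/s).
f = 522 * 70.04 / 60
f = 36560.88 / 60
f = 609.35 Hz

609.35 Hz


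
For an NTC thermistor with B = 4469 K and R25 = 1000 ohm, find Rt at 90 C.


NTC thermistor equation: Rt = R25 * exp(B * (1/T - 1/T25)).
T in Kelvin: 363.15 K, T25 = 298.15 K
1/T - 1/T25 = 1/363.15 - 1/298.15 = -0.00060033
B * (1/T - 1/T25) = 4469 * -0.00060033 = -2.6829
Rt = 1000 * exp(-2.6829) = 68.4 ohm

68.4 ohm


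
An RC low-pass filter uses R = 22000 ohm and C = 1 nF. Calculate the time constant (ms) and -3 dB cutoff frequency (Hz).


Time constant: tau = R * C.
tau = 22000 * 1.00e-09 = 2.2e-05 s
tau = 0.022 ms
Cutoff frequency: fc = 1 / (2*pi*R*C).
fc = 1 / (2*pi*2.2e-05) = 7234.32 Hz

tau = 0.022 ms, fc = 7234.32 Hz


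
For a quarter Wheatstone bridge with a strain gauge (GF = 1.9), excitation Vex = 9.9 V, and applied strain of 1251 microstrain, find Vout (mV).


Quarter bridge output: Vout = (GF * epsilon * Vex) / 4.
Vout = (1.9 * 1251e-6 * 9.9) / 4
Vout = 0.02353131 / 4 V
Vout = 0.00588283 V = 5.8828 mV

5.8828 mV


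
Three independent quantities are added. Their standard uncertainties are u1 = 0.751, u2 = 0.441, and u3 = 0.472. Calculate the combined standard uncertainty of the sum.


For a sum of independent quantities, uc = sqrt(u1^2 + u2^2 + u3^2).
uc = sqrt(0.751^2 + 0.441^2 + 0.472^2)
uc = sqrt(0.564001 + 0.194481 + 0.222784)
uc = 0.9906

0.9906


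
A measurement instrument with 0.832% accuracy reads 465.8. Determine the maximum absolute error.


Absolute error = (accuracy% / 100) * reading.
Error = (0.832 / 100) * 465.8
Error = 0.00832 * 465.8
Error = 3.8755

3.8755


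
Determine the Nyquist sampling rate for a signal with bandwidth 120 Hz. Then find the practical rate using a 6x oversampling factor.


By Nyquist theorem, fs_min = 2 * fmax.
fs_min = 2 * 120 = 240 Hz
Practical rate = 6 * fs_min = 6 * 240 = 1440 Hz

fs_min = 240 Hz, fs_practical = 1440 Hz


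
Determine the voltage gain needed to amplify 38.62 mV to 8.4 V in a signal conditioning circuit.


Gain = Vout / Vin (converting to same units).
G = 8.4 V / 38.62 mV
G = 8400.0 mV / 38.62 mV
G = 217.5

217.5


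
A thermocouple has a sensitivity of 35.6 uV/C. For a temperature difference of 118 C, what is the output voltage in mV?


The thermocouple output V = sensitivity * dT.
V = 35.6 uV/C * 118 C
V = 4200.8 uV
V = 4.201 mV

4.201 mV


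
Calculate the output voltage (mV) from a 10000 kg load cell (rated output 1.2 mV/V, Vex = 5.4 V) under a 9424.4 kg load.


Vout = rated_output * Vex * (load / capacity).
Vout = 1.2 * 5.4 * (9424.4 / 10000)
Vout = 1.2 * 5.4 * 0.94244
Vout = 6.107 mV

6.107 mV


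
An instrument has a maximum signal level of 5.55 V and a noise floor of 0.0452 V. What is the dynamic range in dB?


Dynamic range = 20 * log10(Vmax / Vnoise).
DR = 20 * log10(5.55 / 0.0452)
DR = 20 * log10(122.79)
DR = 41.78 dB

41.78 dB


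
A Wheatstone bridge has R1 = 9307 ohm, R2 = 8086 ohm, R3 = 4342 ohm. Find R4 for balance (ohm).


At balance: R1*R4 = R2*R3, so R4 = R2*R3/R1.
R4 = 8086 * 4342 / 9307
R4 = 35109412 / 9307
R4 = 3772.37 ohm

3772.37 ohm


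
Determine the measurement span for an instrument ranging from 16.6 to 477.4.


Span = upper range - lower range.
Span = 477.4 - (16.6)
Span = 460.8

460.8


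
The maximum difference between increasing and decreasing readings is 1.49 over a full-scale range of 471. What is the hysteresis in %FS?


Hysteresis = (max difference / full scale) * 100%.
H = (1.49 / 471) * 100
H = 0.316 %FS

0.316 %FS


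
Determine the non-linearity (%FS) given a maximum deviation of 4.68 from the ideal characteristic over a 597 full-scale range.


Linearity error = (max deviation / full scale) * 100%.
Linearity = (4.68 / 597) * 100
Linearity = 0.784 %FS

0.784 %FS


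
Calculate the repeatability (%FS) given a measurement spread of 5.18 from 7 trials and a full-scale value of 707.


Repeatability = (spread / full scale) * 100%.
R = (5.18 / 707) * 100
R = 0.733 %FS

0.733 %FS


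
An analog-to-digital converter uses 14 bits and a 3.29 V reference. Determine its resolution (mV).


The resolution (LSB) of an ADC is Vref / 2^n.
LSB = 3.29 / 2^14
LSB = 3.29 / 16384
LSB = 0.00020081 V = 0.20080566 mV

0.20080566 mV


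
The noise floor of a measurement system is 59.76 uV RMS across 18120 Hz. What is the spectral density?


Noise spectral density = Vrms / sqrt(BW).
NSD = 59.76 / sqrt(18120)
NSD = 59.76 / 134.6105
NSD = 0.4439 uV/sqrt(Hz)

0.4439 uV/sqrt(Hz)


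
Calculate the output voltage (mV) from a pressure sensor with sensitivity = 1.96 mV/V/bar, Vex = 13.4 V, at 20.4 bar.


Output = sensitivity * Vex * P.
Vout = 1.96 * 13.4 * 20.4
Vout = 26.264 * 20.4
Vout = 535.79 mV

535.79 mV


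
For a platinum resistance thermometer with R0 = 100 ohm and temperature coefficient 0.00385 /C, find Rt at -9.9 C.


The RTD equation: Rt = R0 * (1 + alpha * T).
Rt = 100 * (1 + 0.00385 * -9.9)
Rt = 100 * (1 + -0.038115)
Rt = 100 * 0.961885
Rt = 96.189 ohm

96.189 ohm
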